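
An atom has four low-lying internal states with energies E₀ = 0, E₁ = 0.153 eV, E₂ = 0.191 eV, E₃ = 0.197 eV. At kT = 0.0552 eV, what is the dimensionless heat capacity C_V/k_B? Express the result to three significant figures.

Eᵢ/kT = 0, 2.7717, 3.4601, 3.5688.
Z = Σ e^(−Eᵢ/kT) = e^(−0) + e^(−2.7717) + e^(−3.4601) + e^(−3.5688) = 1.0000 + 0.062556 + 0.031427 + 0.028190 = 1.1222.
⟨E⟩ = 0.018826 eV, ⟨E²⟩ = 0.0033015 eV².
C_V/k_B = (⟨E²⟩ − ⟨E⟩²)/(kT)² = (0.0033015 − 0.00035442)/0.0030470 = 0.967.

0.967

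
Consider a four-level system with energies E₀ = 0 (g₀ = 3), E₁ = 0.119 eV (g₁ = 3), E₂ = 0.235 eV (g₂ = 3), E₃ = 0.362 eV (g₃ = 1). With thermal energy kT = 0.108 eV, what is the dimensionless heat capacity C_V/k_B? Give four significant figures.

Eᵢ/kT = 0, 1.10185, 2.17593, 3.35185.
Z = Σ gᵢe^(−Eᵢ/kT) = 3·e^(−0) + 3·e^(−1.10185) + 3·e^(−2.17593) + 1·e^(−3.35185) = 3.00000 + 0.996768 + 0.340508 + 0.0350195 = 4.37230.
⟨E⟩ = 0.0483297 eV, ⟨E²⟩ = 0.00857875 eV².
C_V/k_B = (⟨E²⟩ − ⟨E⟩²)/(kT)² = (0.00857875 − 0.00233576)/0.0116640 = 0.5352.

0.5352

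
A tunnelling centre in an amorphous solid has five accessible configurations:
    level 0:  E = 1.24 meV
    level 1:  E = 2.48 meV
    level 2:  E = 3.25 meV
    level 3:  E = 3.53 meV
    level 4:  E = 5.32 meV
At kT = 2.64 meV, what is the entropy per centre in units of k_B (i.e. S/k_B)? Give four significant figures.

Eᵢ/kT = 0.469697, 0.939394, 1.23106, 1.33712, 2.01515.
Z = Σ e^(−Eᵢ/kT) = e^(−0.469697) + e^(−0.939394) + e^(−1.23106) + e^(−1.33712) + e^(−2.01515) = 0.625192 + 0.390865 + 0.291983 + 0.262601 + 0.133300 = 1.70394.
⟨E⟩ = Σ EᵢPᵢ = 2.54097 meV.
S/k_B = ln Z + ⟨E⟩/kT = ln(1.70394) + 2.54097/2.64 = 0.532943 + 0.962489 = 1.495.

1.495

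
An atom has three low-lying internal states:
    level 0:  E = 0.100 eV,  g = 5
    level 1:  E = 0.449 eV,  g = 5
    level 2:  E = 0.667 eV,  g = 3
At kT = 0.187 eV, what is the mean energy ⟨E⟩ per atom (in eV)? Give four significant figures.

Eᵢ/kT = 0.534759, 2.40107, 3.56684.
Z = Σ gᵢe^(−Eᵢ/kT) = 5·e^(−0.534759) + 5·e^(−2.40107) + 3·e^(−3.56684) = 2.92905 + 0.453105 + 0.0847349 = 3.46689.
⟨E⟩ = Σ Eᵢ gᵢe^(−Eᵢ/kT) / Z = (0.100·2.92905 + 0.449·0.453105 + 0.667·0.0847349) / 3.46689 = 0.1595 eV.

0.1595 eV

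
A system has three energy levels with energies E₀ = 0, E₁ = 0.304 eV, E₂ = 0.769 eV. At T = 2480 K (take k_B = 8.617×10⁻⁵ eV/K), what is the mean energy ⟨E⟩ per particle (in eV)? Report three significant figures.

0.0744 eV

k_BT = 8.617×10⁻⁵ × 2480 K = 0.21370 eV.
Eᵢ/kT = 0, 1.4226, 3.5985.
Z = Σ e^(−Eᵢ/kT) = e^(−0) + e^(−1.4226) + e^(−3.5985) = 1.0000 + 0.24109 + 0.027365 = 1.2685.
⟨E⟩ = Σ Eᵢ e^(−Eᵢ/kT) / Z = (0·1.0000 + 0.304·0.24109 + 0.769·0.027365) / 1.2685 = 0.0744 eV.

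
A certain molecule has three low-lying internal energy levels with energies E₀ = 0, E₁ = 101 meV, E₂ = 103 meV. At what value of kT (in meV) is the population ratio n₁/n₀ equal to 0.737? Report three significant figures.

331 meV

n₁/n₀ = exp[−(E₁−E₀)/kT] = 0.737.
⇒ (E₁−E₀)/kT = ln(1/0.737) = ln(1.3569) = 0.30520.
kT = 101 meV / 0.30520 = 331 meV.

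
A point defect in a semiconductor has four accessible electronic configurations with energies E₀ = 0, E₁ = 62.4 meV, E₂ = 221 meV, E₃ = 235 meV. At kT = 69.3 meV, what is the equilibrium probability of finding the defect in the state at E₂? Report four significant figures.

Eᵢ/kT = 0, 0.900433, 3.18903, 3.39105.
Z = Σ e^(−Eᵢ/kT) = e^(−0) + e^(−0.900433) + e^(−3.18903) + e^(−3.39105) = 1.00000 + 0.406394 + 0.0412118 + 0.0336733 = 1.48128.
P₂ = e^(−E₂/kT) / Z = 0.0412118/1.48128 = 0.02782.

0.02782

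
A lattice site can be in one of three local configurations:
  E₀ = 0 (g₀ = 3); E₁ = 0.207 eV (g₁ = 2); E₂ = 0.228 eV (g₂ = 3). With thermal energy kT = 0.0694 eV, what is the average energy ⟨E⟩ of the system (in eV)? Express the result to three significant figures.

Eᵢ/kT = 0, 2.9827, 3.2853.
Z = Σ gᵢe^(−Eᵢ/kT) = 3·e^(−0) + 2·e^(−2.9827) + 3·e^(−3.2853) = 3.0000 + 0.10131 + 0.11229 = 3.2136.
⟨E⟩ = Σ Eᵢ gᵢe^(−Eᵢ/kT) / Z = (0·3.0000 + 0.207·0.10131 + 0.228·0.11229) / 3.2136 = 0.0145 eV.

0.0145 eV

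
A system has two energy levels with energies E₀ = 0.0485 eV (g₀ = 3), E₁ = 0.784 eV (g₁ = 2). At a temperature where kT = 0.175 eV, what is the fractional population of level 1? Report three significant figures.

Eᵢ/kT = 0.27714, 4.4800.
Z = Σ gᵢe^(−Eᵢ/kT) = 3·e^(−0.27714) + 2·e^(−4.4800) = 2.2738 + 0.022667 = 2.2965.
P₁ = g₁ e^(−E₁/kT) / Z = 0.022667/2.2965 = 0.00987.

0.00987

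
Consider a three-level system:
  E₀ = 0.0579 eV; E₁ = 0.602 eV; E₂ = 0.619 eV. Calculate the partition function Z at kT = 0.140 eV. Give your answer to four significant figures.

Z = 0.6869

Eᵢ/kT = 0.413571, 4.30000, 4.42143.
Z = Σ e^(−Eᵢ/kT) = e^(−0.413571) + e^(−4.30000) + e^(−4.42143) = 0.661285 + 0.0135686 + 0.0120170 = 0.686871.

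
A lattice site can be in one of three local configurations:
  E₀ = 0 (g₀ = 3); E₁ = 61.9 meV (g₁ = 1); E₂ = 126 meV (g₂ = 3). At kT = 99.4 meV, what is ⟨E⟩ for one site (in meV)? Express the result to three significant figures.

31.9 meV

Eᵢ/kT = 0, 0.62274, 1.2676.
Z = Σ gᵢe^(−Eᵢ/kT) = 3·e^(−0) + 1·e^(−0.62274) + 3·e^(−1.2676) = 3.0000 + 0.53647 + 0.84452 = 4.3810.
⟨E⟩ = Σ Eᵢ gᵢe^(−Eᵢ/kT) / Z = (0·3.0000 + 61.9·0.53647 + 126·0.84452) / 4.3810 = 31.9 meV.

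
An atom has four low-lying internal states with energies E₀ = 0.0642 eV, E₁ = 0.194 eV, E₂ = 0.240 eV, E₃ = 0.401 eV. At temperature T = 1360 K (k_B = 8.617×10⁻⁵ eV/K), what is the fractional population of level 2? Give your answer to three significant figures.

k_BT = 8.617×10⁻⁵ × 1360 K = 0.11719 eV.
Eᵢ/kT = 0.54783, 1.6554, 2.0480, 3.4218.
Z = Σ e^(−Eᵢ/kT) = e^(−0.54783) + e^(−1.6554) + e^(−2.0480) + e^(−3.4218) = 0.57820 + 0.19102 + 0.12899 + 0.032654 = 0.93086.
P₂ = e^(−E₂/kT) / Z = 0.12899/0.93086 = 0.139.

0.139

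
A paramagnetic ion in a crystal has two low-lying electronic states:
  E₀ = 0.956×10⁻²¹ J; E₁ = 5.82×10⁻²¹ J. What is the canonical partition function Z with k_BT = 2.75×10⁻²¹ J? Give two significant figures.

Eᵢ/kT = 0.3476, 2.116.
Z = Σ e^(−Eᵢ/kT) = e^(−0.3476) + e^(−2.116) = 0.7064 + 0.1205 = 0.8269.

Z = 0.83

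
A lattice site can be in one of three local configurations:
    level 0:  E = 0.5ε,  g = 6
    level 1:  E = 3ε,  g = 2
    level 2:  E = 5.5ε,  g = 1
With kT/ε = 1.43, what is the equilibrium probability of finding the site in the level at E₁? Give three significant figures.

0.0546

Eᵢ/kT = 0.34965, 2.0979, 3.8462.
Z = Σ gᵢe^(−Eᵢ/kT) = 6·e^(−0.34965) + 2·e^(−2.0979) + 1·e^(−3.8462) = 4.2296 + 0.24543 + 0.021361 = 4.4964.
P₁ = g₁ e^(−E₁/kT) / Z = 0.24543/4.4964 = 0.0546.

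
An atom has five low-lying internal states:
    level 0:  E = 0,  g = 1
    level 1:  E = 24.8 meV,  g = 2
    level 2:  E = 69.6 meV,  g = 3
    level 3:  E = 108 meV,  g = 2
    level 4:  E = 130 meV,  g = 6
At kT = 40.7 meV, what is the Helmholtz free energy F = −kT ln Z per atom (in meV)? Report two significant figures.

-45 meV

Eᵢ/kT = 0, 0.6093, 1.710, 2.654, 3.194.
Z = Σ gᵢe^(−Eᵢ/kT) = 1·e^(−0) + 2·e^(−0.6093) + 3·e^(−1.710) + 2·e^(−2.654) + 6·e^(−3.194) = 1.000 + 1.087 + 0.5426 + 0.1407 + 0.2460 = 3.016.
F = −kT ln Z = −40.7 × ln(3.016) = −40.7 × 1.104 = -45 meV.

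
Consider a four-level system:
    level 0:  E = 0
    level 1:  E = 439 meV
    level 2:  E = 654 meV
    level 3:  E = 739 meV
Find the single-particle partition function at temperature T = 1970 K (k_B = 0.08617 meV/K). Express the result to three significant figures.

Z = 1.11

k_BT = 0.08617 × 1970 K = 169.75 meV.
Eᵢ/kT = 0, 2.5862, 3.8527, 4.3535.
Z = Σ e^(−Eᵢ/kT) = e^(−0) + e^(−2.5862) + e^(−3.8527) + e^(−4.3535) = 1.0000 + 0.075306 + 0.021222 + 0.012862 = 1.1094.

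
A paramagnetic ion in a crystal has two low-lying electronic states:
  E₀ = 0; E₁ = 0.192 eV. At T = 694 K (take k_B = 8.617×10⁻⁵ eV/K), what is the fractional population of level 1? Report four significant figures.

k_BT = 8.617×10⁻⁵ × 694 K = 0.0598020 eV.
Eᵢ/kT = 0, 3.21059.
Z = Σ e^(−Eᵢ/kT) = e^(−0) + e^(−3.21059) = 1.00000 + 0.0403328 = 1.04033.
P₁ = e^(−E₁/kT) / Z = 0.0403328/1.04033 = 0.03877.

0.03877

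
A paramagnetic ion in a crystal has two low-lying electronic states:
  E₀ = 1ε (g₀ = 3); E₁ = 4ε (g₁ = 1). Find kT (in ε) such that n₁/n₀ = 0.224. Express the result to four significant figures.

7.547 ε

n₁/n₀ = (g₁/g₀) exp[−(E₁−E₀)/kT] = 0.224.
⇒ (E₁−E₀)/kT = ln((1/3)/0.224) = ln(1.48810) = 0.397500.
kT = 3ε / 0.397500 = 7.547 ε.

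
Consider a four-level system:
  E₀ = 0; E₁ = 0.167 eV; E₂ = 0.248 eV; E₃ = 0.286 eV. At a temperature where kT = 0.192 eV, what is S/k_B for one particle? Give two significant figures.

Eᵢ/kT = 0, 0.8698, 1.292, 1.490.
Z = Σ e^(−Eᵢ/kT) = e^(−0) + e^(−0.8698) + e^(−1.292) + e^(−1.490) = 1.000 + 0.4190 + 0.2747 + 0.2254 = 1.919.
⟨E⟩ = Σ EᵢPᵢ = 0.1056 eV.
S/k_B = ln Z + ⟨E⟩/kT = ln(1.919) + 0.1056/0.192 = 0.6518 + 0.5500 = 1.2.

1.2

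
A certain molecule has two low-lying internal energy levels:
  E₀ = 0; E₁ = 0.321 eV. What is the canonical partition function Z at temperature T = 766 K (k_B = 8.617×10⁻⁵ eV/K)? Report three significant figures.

k_BT = 8.617×10⁻⁵ × 766 K = 0.066006 eV.
Eᵢ/kT = 0, 4.8632.
Z = Σ e^(−Eᵢ/kT) = e^(−0) + e^(−4.8632) = 1.0000 + 0.0077257 = 1.0077.

Z = 1.01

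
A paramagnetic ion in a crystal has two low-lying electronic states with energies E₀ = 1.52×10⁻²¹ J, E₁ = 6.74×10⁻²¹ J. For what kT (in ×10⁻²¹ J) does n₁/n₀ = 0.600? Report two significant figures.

n₁/n₀ = exp[−(E₁−E₀)/kT] = 0.600.
⇒ (E₁−E₀)/kT = ln(1/0.600) = ln(1.667) = 0.5110.
kT = 5.22 ×10⁻²¹ J / 0.5110 = 10 ×10⁻²¹ J.

10 ×10⁻²¹ J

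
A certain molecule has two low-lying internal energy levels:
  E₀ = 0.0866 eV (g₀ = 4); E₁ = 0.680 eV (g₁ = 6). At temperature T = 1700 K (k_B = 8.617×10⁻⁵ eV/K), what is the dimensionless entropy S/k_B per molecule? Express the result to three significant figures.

k_BT = 8.617×10⁻⁵ × 1700 K = 0.14649 eV.
Eᵢ/kT = 0.59117, 4.6420.
Z = Σ gᵢe^(−Eᵢ/kT) = 4·e^(−0.59117) + 6·e^(−4.6420) = 2.2147 + 0.057830 = 2.2725.
⟨E⟩ = Σ EᵢPᵢ = 0.10170 eV.
S/k_B = ln Z + ⟨E⟩/kT = ln(2.2725) + 0.10170/0.14649 = 0.82088 + 0.69425 = 1.52.

1.52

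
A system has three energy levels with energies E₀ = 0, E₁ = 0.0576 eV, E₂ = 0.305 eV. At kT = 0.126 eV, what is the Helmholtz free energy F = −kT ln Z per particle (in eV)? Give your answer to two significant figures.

Eᵢ/kT = 0, 0.4571, 2.421.
Z = Σ e^(−Eᵢ/kT) = e^(−0) + e^(−0.4571) + e^(−2.421) = 1.000 + 0.6331 + 0.08883 = 1.722.
F = −kT ln Z = −0.126 × ln(1.722) = −0.126 × 0.5435 = -0.068 eV.

-0.068 eV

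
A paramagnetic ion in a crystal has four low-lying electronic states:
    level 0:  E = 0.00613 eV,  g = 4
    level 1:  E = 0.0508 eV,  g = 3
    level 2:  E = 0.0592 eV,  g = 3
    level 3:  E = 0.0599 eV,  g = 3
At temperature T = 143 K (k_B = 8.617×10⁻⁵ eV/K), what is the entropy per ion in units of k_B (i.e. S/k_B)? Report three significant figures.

k_BT = 8.617×10⁻⁵ × 143 K = 0.012322 eV.
Eᵢ/kT = 0.49748, 4.1227, 4.8044, 4.8612.
Z = Σ gᵢe^(−Eᵢ/kT) = 4·e^(−0.49748) + 3·e^(−4.1227) + 3·e^(−4.8044) + 3·e^(−4.8612) = 2.4322 + 0.048602 + 0.024581 + 0.023224 = 2.5286.
⟨E⟩ = Σ EᵢPᵢ = 0.0079984 eV.
S/k_B = ln Z + ⟨E⟩/kT = ln(2.5286) + 0.0079984/0.012322 = 0.92767 + 0.64912 = 1.58.

1.58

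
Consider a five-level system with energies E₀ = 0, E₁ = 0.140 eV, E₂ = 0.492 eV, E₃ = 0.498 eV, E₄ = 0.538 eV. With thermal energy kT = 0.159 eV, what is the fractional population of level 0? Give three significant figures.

0.650

Eᵢ/kT = 0, 0.88050, 3.0943, 3.1321, 3.3836.
Z = Σ e^(−Eᵢ/kT) = e^(−0) + e^(−0.88050) + e^(−3.0943) + e^(−3.1321) + e^(−3.3836) = 1.0000 + 0.41458 + 0.045307 + 0.043626 + 0.033925 = 1.5374.
P₀ = e^(−E₀/kT) / Z = 1.0000/1.5374 = 0.650.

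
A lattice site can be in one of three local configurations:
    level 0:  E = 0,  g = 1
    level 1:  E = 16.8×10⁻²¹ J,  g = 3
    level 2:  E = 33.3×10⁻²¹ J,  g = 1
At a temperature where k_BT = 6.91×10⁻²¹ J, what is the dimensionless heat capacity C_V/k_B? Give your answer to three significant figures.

1.09

Eᵢ/kT = 0, 2.4313, 4.8191.
Z = Σ gᵢe^(−Eᵢ/kT) = 1·e^(−0) + 3·e^(−2.4313) + 1·e^(−4.8191) = 1.0000 + 0.26377 + 0.0080741 = 1.2718.
⟨E⟩ = 3.6957, ⟨E²⟩ = 65.576.
C_V/k_B = (⟨E²⟩ − ⟨E⟩²)/(kT)² = (65.576 − 13.658)/47.748 = 1.09.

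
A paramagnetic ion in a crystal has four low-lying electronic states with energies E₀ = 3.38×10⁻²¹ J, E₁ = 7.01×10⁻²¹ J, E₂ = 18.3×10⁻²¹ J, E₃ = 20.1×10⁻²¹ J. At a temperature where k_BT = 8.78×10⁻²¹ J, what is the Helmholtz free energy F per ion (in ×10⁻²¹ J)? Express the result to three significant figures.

Eᵢ/kT = 0.38497, 0.79841, 2.0843, 2.2893.
Z = Σ e^(−Eᵢ/kT) = e^(−0.38497) + e^(−0.79841) + e^(−2.0843) + e^(−2.2893) = 0.68047 + 0.45004 + 0.12439 + 0.10134 = 1.3562.
F = −kT ln Z = −8.78 × ln(1.3562) = −8.78 × 0.30469 = -2.68 ×10⁻²¹ J.

-2.68 ×10⁻²¹ J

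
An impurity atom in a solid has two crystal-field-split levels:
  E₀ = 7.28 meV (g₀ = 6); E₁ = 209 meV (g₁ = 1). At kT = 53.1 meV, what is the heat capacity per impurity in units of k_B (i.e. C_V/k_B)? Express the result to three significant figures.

0.0535

Eᵢ/kT = 0.13710, 3.9360.
Z = Σ gᵢe^(−Eᵢ/kT) = 6·e^(−0.13710) + 1·e^(−3.9360) = 5.2313 + 0.019526 = 5.2508.
⟨E⟩ = 8.0302 meV, ⟨E²⟩ = 215.24 meV².
C_V/k_B = (⟨E²⟩ − ⟨E⟩²)/(kT)² = (215.24 − 64.484)/2819.6 = 0.0535.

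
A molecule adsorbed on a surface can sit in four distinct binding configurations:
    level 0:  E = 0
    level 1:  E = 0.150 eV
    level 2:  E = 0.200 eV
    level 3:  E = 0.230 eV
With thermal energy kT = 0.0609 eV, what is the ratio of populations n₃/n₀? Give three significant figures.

0.0229

n₃/n₀ = exp[−(E₃−E₀)/kT] = exp(−(0.230 eV)/(0.0609 eV)) = exp(-3.7767) = 0.0229.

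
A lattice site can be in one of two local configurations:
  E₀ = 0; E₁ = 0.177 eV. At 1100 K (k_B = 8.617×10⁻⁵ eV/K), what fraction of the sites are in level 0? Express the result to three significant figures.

0.866

k_BT = 8.617×10⁻⁵ × 1100 K = 0.094787 eV.
Eᵢ/kT = 0, 1.8673.
Z = Σ e^(−Eᵢ/kT) = e^(−0) + e^(−1.8673) = 1.0000 + 0.15454 = 1.1545.
P₀ = e^(−E₀/kT) / Z = 1.0000/1.1545 = 0.866.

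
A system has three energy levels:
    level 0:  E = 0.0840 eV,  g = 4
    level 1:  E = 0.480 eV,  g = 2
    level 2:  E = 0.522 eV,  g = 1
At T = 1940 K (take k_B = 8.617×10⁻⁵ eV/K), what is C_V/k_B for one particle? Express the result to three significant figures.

0.342

k_BT = 8.617×10⁻⁵ × 1940 K = 0.16717 eV.
Eᵢ/kT = 0.50248, 2.8713, 3.1226.
Z = Σ gᵢe^(−Eᵢ/kT) = 4·e^(−0.50248) + 2·e^(−2.8713) + 1·e^(−3.1226) = 2.4201 + 0.11325 + 0.044043 = 2.5774.
⟨E⟩ = 0.10888 eV, ⟨E²⟩ = 0.021405 eV².
C_V/k_B = (⟨E²⟩ − ⟨E⟩²)/(kT)² = (0.021405 − 0.011855)/0.027946 = 0.342.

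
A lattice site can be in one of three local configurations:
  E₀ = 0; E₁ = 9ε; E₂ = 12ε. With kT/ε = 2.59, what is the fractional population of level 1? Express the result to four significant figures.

Eᵢ/kT = 0, 3.47490, 4.63320.
Z = Σ e^(−Eᵢ/kT) = e^(−0) + e^(−3.47490) + e^(−4.63320) = 1.00000 + 0.0309649 + 0.00972359 = 1.04069.
P₁ = e^(−E₁/kT) / Z = 0.0309649/1.04069 = 0.02975.

0.02975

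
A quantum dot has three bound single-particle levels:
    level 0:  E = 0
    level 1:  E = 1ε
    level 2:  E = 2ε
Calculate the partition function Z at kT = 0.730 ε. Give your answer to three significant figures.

Eᵢ/kT = 0, 1.3699, 2.7397.
Z = Σ e^(−Eᵢ/kT) = e^(−0) + e^(−1.3699) + e^(−2.7397) = 1.0000 + 0.25413 + 0.064590 = 1.3187.

Z = 1.32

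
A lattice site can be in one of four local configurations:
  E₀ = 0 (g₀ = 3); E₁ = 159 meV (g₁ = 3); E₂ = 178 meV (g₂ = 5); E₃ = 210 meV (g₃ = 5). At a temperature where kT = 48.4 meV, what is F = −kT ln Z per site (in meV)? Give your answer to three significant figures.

-57.8 meV

Eᵢ/kT = 0, 3.2851, 3.6777, 4.3388.
Z = Σ gᵢe^(−Eᵢ/kT) = 3·e^(−0) + 3·e^(−3.2851) + 5·e^(−3.6777) + 5·e^(−4.3388) = 3.0000 + 0.11231 + 0.12641 + 0.065261 = 3.3040.
F = −kT ln Z = −48.4 × ln(3.3040) = −48.4 × 1.1951 = -57.8 meV.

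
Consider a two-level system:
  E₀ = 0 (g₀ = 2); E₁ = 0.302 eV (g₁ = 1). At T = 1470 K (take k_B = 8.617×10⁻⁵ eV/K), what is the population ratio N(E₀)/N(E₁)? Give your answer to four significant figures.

21.70

k_BT = 8.617×10⁻⁵ × 1470 K = 0.126670 eV.
n₀/n₁ = (g₀/g₁) exp[−(E₀−E₁)/kT] = (2/1) × exp(−(-0.302 eV)/(0.126670 eV)) = (2/1) × exp(2.38415) = 21.70.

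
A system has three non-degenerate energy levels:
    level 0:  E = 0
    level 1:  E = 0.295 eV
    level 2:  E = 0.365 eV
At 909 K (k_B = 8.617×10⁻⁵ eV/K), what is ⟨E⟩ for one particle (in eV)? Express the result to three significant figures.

0.00996 eV

k_BT = 8.617×10⁻⁵ × 909 K = 0.078329 eV.
Eᵢ/kT = 0, 3.7662, 4.6598.
Z = Σ e^(−Eᵢ/kT) = e^(−0) + e^(−3.7662) + e^(−4.6598) = 1.0000 + 0.023140 + 0.0094684 = 1.0326.
⟨E⟩ = Σ Eᵢ e^(−Eᵢ/kT) / Z = (0·1.0000 + 0.295·0.023140 + 0.365·0.0094684) / 1.0326 = 0.00996 eV.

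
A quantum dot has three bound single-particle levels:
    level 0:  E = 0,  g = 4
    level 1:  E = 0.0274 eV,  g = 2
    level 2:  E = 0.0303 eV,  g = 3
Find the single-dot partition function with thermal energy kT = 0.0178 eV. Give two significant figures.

Eᵢ/kT = 0, 1.539, 1.702.
Z = Σ gᵢe^(−Eᵢ/kT) = 4·e^(−0) + 2·e^(−1.539) + 3·e^(−1.702) = 4.000 + 0.4292 + 0.5470 = 4.976.

Z = 5.0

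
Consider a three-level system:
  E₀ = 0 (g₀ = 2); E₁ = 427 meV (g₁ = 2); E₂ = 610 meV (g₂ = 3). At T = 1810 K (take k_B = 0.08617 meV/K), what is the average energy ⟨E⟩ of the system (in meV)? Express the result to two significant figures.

k_BT = 0.08617 × 1810 K = 156.0 meV.
Eᵢ/kT = 0, 2.737, 3.910.
Z = Σ gᵢe^(−Eᵢ/kT) = 2·e^(−0) + 2·e^(−2.737) + 3·e^(−3.910) = 2.000 + 0.1295 + 0.06012 = 2.190.
⟨E⟩ = Σ Eᵢ gᵢe^(−Eᵢ/kT) / Z = (0·2.000 + 427·0.1295 + 610·0.06012) / 2.190 = 42 meV.

42 meV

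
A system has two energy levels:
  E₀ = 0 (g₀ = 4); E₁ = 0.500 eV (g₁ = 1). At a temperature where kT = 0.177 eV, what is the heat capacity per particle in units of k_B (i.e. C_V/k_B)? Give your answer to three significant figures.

Eᵢ/kT = 0, 2.8249.
Z = Σ gᵢe^(−Eᵢ/kT) = 4·e^(−0) + 1·e^(−2.8249) = 4.0000 + 0.059315 = 4.0593.
⟨E⟩ = 0.0073061 eV, ⟨E²⟩ = 0.0036530 eV².
C_V/k_B = (⟨E²⟩ − ⟨E⟩²)/(kT)² = (0.0036530 − 0.000053379)/0.031329 = 0.115.

0.115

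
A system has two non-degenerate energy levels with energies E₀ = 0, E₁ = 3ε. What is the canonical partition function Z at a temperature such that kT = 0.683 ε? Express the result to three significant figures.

Eᵢ/kT = 0, 4.3924.
Z = Σ e^(−Eᵢ/kT) = e^(−0) + e^(−4.3924) = 1.0000 + 0.012371 = 1.0124.

Z = 1.01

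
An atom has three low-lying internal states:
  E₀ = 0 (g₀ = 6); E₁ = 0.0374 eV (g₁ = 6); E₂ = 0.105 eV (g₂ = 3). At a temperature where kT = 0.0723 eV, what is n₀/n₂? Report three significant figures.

n₀/n₂ = (g₀/g₂) exp[−(E₀−E₂)/kT] = (6/3) × exp(−(-0.105 eV)/(0.0723 eV)) = (6/3) × exp(1.4523) = 8.55.

8.55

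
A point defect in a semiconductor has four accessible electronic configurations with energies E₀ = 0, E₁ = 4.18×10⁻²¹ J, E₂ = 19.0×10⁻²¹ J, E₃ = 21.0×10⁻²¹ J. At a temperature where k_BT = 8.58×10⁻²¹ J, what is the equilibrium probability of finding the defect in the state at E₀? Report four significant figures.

0.5525

Eᵢ/kT = 0, 0.487179, 2.21445, 2.44755.
Z = Σ e^(−Eᵢ/kT) = e^(−0) + e^(−0.487179) + e^(−2.21445) + e^(−2.44755) = 1.00000 + 0.614357 + 0.109214 + 0.0865053 = 1.81008.
P₀ = e^(−E₀/kT) / Z = 1.00000/1.81008 = 0.5525.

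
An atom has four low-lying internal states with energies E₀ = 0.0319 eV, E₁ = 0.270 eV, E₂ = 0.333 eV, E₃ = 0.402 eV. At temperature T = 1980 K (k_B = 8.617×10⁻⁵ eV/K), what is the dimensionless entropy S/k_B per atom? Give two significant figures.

1.0

k_BT = 8.617×10⁻⁵ × 1980 K = 0.1706 eV.
Eᵢ/kT = 0.1870, 1.583, 1.952, 2.356.
Z = Σ e^(−Eᵢ/kT) = e^(−0.1870) + e^(−1.583) + e^(−1.952) + e^(−2.356) = 0.8294 + 0.2054 + 0.1420 + 0.09480 = 1.272.
⟨E⟩ = Σ EᵢPᵢ = 0.1315 eV.
S/k_B = ln Z + ⟨E⟩/kT = ln(1.272) + 0.1315/0.1706 = 0.2406 + 0.7708 = 1.0.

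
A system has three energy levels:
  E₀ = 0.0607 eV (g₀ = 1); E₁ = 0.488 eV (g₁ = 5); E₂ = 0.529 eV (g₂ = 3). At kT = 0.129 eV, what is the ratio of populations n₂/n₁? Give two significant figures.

0.44

n₂/n₁ = (g₂/g₁) exp[−(E₂−E₁)/kT] = (3/5) × exp(−(0.041 eV)/(0.129 eV)) = (3/5) × exp(-0.3178) = 0.44.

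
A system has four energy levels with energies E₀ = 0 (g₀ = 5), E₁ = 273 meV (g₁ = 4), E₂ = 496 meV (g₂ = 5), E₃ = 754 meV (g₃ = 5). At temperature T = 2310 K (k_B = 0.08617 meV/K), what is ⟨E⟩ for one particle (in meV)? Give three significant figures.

k_BT = 0.08617 × 2310 K = 199.05 meV.
Eᵢ/kT = 0, 1.3715, 2.4918, 3.7880.
Z = Σ gᵢe^(−Eᵢ/kT) = 5·e^(−0) + 4·e^(−1.3715) + 5·e^(−2.4918) + 5·e^(−3.7880) = 5.0000 + 1.0149 + 0.41380 + 0.11320 = 6.5419.
⟨E⟩ = Σ Eᵢ gᵢe^(−Eᵢ/kT) / Z = (0·5.0000 + 273·1.0149 + 496·0.41380 + 754·0.11320) / 6.5419 = 86.8 meV.

86.8 meV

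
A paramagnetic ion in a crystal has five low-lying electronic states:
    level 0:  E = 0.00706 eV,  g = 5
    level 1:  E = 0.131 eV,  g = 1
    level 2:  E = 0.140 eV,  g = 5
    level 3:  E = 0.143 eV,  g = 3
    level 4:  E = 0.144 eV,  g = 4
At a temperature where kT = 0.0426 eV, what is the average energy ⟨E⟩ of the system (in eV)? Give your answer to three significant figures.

Eᵢ/kT = 0.16573, 3.0751, 3.2864, 3.3568, 3.3803.
Z = Σ gᵢe^(−Eᵢ/kT) = 5·e^(−0.16573) + 1·e^(−3.0751) + 5·e^(−3.2864) + 3·e^(−3.3568) + 4·e^(−3.3803) = 4.2364 + 0.046185 + 0.18694 + 0.10454 + 0.13615 = 4.7102.
⟨E⟩ = Σ Eᵢ gᵢe^(−Eᵢ/kT) / Z = (0.00706·4.2364 + 0.131·0.046185 + 0.140·0.18694 + 0.143·0.10454 + 0.144·0.13615) / 4.7102 = 0.0205 eV.

0.0205 eV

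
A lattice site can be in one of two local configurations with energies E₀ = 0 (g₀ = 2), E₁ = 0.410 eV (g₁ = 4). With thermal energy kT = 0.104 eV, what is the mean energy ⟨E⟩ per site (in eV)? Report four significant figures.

0.01532 eV

Eᵢ/kT = 0, 3.94231.
Z = Σ gᵢe^(−Eᵢ/kT) = 2·e^(−0) + 4·e^(−3.94231) = 2.00000 + 0.0776134 = 2.07761.
⟨E⟩ = Σ Eᵢ gᵢe^(−Eᵢ/kT) / Z = (0·2.00000 + 0.410·0.0776134) / 2.07761 = 0.01532 eV.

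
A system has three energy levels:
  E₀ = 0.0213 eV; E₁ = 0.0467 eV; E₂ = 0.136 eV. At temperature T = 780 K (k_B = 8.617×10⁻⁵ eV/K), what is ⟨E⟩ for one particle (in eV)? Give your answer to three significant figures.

0.0418 eV

k_BT = 8.617×10⁻⁵ × 780 K = 0.067213 eV.
Eᵢ/kT = 0.31690, 0.69481, 2.0234.
Z = Σ e^(−Eᵢ/kT) = e^(−0.31690) + e^(−0.69481) + e^(−2.0234) = 0.72840 + 0.49917 + 0.13221 = 1.3598.
⟨E⟩ = Σ Eᵢ e^(−Eᵢ/kT) / Z = (0.0213·0.72840 + 0.0467·0.49917 + 0.136·0.13221) / 1.3598 = 0.0418 eV.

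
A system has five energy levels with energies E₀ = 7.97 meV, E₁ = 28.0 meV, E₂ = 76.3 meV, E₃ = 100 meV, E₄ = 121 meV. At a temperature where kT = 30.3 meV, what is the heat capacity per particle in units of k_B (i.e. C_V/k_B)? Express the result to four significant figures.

Eᵢ/kT = 0.263036, 0.924092, 2.51815, 3.30033, 3.99340.
Z = Σ e^(−Eᵢ/kT) = e^(−0.263036) + e^(−0.924092) + e^(−2.51815) + e^(−3.30033) + e^(−3.99340) = 0.768714 + 0.396892 + 0.0806086 + 0.0368710 + 0.0184369 = 1.30152.
⟨E⟩ = 22.5183 meV, ⟨E²⟩ = 1127.85 meV².
C_V/k_B = (⟨E²⟩ − ⟨E⟩²)/(kT)² = (1127.85 − 507.074)/918.090 = 0.6762.

0.6762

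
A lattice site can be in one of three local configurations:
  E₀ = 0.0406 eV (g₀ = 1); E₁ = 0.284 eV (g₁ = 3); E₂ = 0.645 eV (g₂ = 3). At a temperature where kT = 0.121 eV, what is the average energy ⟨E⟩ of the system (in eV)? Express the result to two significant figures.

Eᵢ/kT = 0.3355, 2.347, 5.331.
Z = Σ gᵢe^(−Eᵢ/kT) = 1·e^(−0.3355) + 3·e^(−2.347) + 3·e^(−5.331) = 0.7150 + 0.2870 + 0.01452 = 1.017.
⟨E⟩ = Σ Eᵢ gᵢe^(−Eᵢ/kT) / Z = (0.0406·0.7150 + 0.284·0.2870 + 0.645·0.01452) / 1.017 = 0.12 eV.

0.12 eV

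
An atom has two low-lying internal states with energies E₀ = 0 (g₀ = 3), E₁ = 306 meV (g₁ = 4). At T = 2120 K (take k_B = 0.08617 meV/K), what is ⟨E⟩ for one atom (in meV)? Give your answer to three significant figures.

61.1 meV

k_BT = 0.08617 × 2120 K = 182.68 meV.
Eᵢ/kT = 0, 1.6751.
Z = Σ gᵢe^(−Eᵢ/kT) = 3·e^(−0) + 4·e^(−1.6751) = 3.0000 + 0.74916 = 3.7492.
⟨E⟩ = Σ Eᵢ gᵢe^(−Eᵢ/kT) / Z = (0·3.0000 + 306·0.74916) / 3.7492 = 61.1 meV.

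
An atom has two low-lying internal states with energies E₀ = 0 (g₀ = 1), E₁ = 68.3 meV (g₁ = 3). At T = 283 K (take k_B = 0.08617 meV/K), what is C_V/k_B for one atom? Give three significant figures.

1.02

k_BT = 0.08617 × 283 K = 24.386 meV.
Eᵢ/kT = 0, 2.8008.
Z = Σ gᵢe^(−Eᵢ/kT) = 1·e^(−0) + 3·e^(−2.8008) = 1.0000 + 0.18228 = 1.1823.
⟨E⟩ = 10.530 meV, ⟨E²⟩ = 719.21 meV².
C_V/k_B = (⟨E²⟩ − ⟨E⟩²)/(kT)² = (719.21 − 110.88)/594.68 = 1.02.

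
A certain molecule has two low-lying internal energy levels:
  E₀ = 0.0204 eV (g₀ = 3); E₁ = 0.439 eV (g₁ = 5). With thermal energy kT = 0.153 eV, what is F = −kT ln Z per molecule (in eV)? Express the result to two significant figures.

Eᵢ/kT = 0.1333, 2.869.
Z = Σ gᵢe^(−Eᵢ/kT) = 3·e^(−0.1333) + 5·e^(−2.869) = 2.626 + 0.2838 = 2.910.
F = −kT ln Z = −0.153 × ln(2.910) = −0.153 × 1.068 = -0.16 eV.

-0.16 eV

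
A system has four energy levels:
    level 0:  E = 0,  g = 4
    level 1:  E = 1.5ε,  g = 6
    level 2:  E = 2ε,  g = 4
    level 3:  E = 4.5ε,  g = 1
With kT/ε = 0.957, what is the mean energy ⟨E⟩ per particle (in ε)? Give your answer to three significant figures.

0.505 ε

Eᵢ/kT = 0, 1.5674, 2.0899, 4.7022.
Z = Σ gᵢe^(−Eᵢ/kT) = 4·e^(−0) + 6·e^(−1.5674) + 4·e^(−2.0899) + 1·e^(−4.7022) = 4.0000 + 1.2515 + 0.49480 + 0.0090753 = 5.7554.
⟨E⟩ = Σ Eᵢ gᵢe^(−Eᵢ/kT) / Z = (0·4.0000 + 1.5·1.2515 + 2·0.49480 + 4.5·0.0090753) / 5.7554 = 0.505 ε.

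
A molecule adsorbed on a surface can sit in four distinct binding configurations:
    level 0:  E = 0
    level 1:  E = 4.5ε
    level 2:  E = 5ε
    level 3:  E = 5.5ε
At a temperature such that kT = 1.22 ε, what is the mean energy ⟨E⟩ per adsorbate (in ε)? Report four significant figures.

Eᵢ/kT = 0, 3.68852, 4.09836, 4.50820.
Z = Σ e^(−Eᵢ/kT) = e^(−0) + e^(−3.68852) + e^(−4.09836) + e^(−4.50820) = 1.00000 + 0.0250090 + 0.0165999 + 0.0110183 = 1.05263.
⟨E⟩ = Σ Eᵢ e^(−Eᵢ/kT) / Z = (0·1.00000 + 4.5·0.0250090 + 5·0.0165999 + 5.5·0.0110183) / 1.05263 = 0.2433 ε.

0.2433 ε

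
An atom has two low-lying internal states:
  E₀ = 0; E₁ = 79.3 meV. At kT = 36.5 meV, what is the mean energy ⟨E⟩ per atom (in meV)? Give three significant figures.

Eᵢ/kT = 0, 2.1726.
Z = Σ e^(−Eᵢ/kT) = e^(−0) + e^(−2.1726) = 1.0000 + 0.11388 = 1.1139.
⟨E⟩ = Σ Eᵢ e^(−Eᵢ/kT) / Z = (0·1.0000 + 79.3·0.11388) / 1.1139 = 8.11 meV.

8.11 meV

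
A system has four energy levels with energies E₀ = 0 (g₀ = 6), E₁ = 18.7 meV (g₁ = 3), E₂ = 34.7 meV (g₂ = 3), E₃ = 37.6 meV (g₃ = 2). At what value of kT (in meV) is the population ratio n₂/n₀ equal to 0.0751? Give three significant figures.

18.3 meV

n₂/n₀ = (g₂/g₀) exp[−(E₂−E₀)/kT] = 0.0751.
⇒ (E₂−E₀)/kT = ln((3/6)/0.0751) = ln(6.6578) = 1.8958.
kT = 34.7 meV / 1.8958 = 18.3 meV.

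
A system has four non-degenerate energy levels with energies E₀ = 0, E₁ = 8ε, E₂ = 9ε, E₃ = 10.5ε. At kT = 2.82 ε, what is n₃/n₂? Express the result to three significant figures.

0.587

n₃/n₂ = exp[−(E₃−E₂)/kT] = exp(−(1.5ε)/(2.82ε)) = exp(-0.53191) = 0.587.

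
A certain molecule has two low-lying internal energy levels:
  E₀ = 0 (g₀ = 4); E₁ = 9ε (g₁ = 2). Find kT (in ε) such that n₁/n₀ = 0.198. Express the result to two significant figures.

n₁/n₀ = (g₁/g₀) exp[−(E₁−E₀)/kT] = 0.198.
⇒ (E₁−E₀)/kT = ln((2/4)/0.198) = ln(2.525) = 0.9262.
kT = 9ε / 0.9262 = 9.7 ε.

9.7 ε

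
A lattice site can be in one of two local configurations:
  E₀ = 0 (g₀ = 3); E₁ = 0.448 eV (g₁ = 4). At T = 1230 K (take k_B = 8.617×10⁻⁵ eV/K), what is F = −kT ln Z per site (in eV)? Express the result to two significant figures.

k_BT = 8.617×10⁻⁵ × 1230 K = 0.1060 eV.
Eᵢ/kT = 0, 4.226.
Z = Σ gᵢe^(−Eᵢ/kT) = 3·e^(−0) + 4·e^(−4.226) = 3.000 + 0.05844 = 3.058.
F = −kT ln Z = −0.1060 × ln(3.058) = −0.1060 × 1.118 = -0.12 eV.

-0.12 eV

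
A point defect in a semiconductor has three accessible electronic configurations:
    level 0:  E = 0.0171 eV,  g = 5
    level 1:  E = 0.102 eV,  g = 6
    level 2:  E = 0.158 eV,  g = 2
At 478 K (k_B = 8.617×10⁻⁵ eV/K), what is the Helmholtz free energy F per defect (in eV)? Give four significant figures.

k_BT = 8.617×10⁻⁵ × 478 K = 0.0411893 eV.
Eᵢ/kT = 0.415156, 2.47637, 3.83595.
Z = Σ gᵢe^(−Eᵢ/kT) = 5·e^(−0.415156) + 6·e^(−2.47637) + 2·e^(−3.83595) = 3.30119 + 0.504287 + 0.0431617 = 3.84864.
F = −kT ln Z = −0.0411893 × ln(3.84864) = −0.0411893 × 1.34772 = -0.05551 eV.

-0.05551 eV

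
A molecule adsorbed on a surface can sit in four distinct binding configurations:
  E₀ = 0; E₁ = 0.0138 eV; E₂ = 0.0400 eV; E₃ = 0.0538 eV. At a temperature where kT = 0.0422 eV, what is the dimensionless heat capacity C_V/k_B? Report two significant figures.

0.21

Eᵢ/kT = 0, 0.3270, 0.9479, 1.275.
Z = Σ e^(−Eᵢ/kT) = e^(−0) + e^(−0.3270) + e^(−0.9479) + e^(−1.275) = 1.000 + 0.7211 + 0.3876 + 0.2794 = 2.388.
⟨E⟩ = 0.01695 eV, ⟨E²⟩ = 0.0006559 eV².
C_V/k_B = (⟨E²⟩ − ⟨E⟩²)/(kT)² = (0.0006559 − 0.0002873)/0.001781 = 0.21.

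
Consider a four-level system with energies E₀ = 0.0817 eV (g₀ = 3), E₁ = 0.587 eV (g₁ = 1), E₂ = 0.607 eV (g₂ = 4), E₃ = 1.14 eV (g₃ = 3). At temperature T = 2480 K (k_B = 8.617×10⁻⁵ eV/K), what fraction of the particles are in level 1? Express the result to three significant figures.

k_BT = 8.617×10⁻⁵ × 2480 K = 0.21370 eV.
Eᵢ/kT = 0.38231, 2.7468, 2.8404, 5.3346.
Z = Σ gᵢe^(−Eᵢ/kT) = 3·e^(−0.38231) + 1·e^(−2.7468) + 4·e^(−2.8404) + 3·e^(−5.3346) = 2.0469 + 0.064133 + 0.23361 + 0.014466 = 2.3591.
P₁ = g₁ e^(−E₁/kT) / Z = 0.064133/2.3591 = 0.0272.

0.0272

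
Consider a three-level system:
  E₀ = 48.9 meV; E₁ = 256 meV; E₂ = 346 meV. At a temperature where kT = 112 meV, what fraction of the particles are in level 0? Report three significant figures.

0.814

Eᵢ/kT = 0.43661, 2.2857, 3.0893.
Z = Σ e^(−Eᵢ/kT) = e^(−0.43661) + e^(−2.2857) + e^(−3.0893) = 0.64622 + 0.10170 + 0.045534 = 0.79345.
P₀ = e^(−E₀/kT) / Z = 0.64622/0.79345 = 0.814.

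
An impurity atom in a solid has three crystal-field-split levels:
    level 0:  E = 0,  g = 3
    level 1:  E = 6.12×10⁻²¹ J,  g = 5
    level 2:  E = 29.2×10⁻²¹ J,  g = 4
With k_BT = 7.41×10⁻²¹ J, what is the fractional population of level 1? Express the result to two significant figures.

0.42

Eᵢ/kT = 0, 0.8259, 3.941.
Z = Σ gᵢe^(−Eᵢ/kT) = 3·e^(−0) + 5·e^(−0.8259) + 4·e^(−3.941) = 3.000 + 2.189 + 0.07772 = 5.267.
P₁ = g₁ e^(−E₁/kT) / Z = 2.189/5.267 = 0.42.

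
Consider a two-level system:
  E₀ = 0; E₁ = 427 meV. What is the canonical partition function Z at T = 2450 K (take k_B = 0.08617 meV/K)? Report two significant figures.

Z = 1.1

k_BT = 0.08617 × 2450 K = 211.1 meV.
Eᵢ/kT = 0, 2.023.
Z = Σ e^(−Eᵢ/kT) = e^(−0) + e^(−2.023) = 1.000 + 0.1323 = 1.132.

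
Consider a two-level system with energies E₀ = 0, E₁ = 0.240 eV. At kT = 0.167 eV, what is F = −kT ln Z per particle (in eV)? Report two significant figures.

-0.036 eV

Eᵢ/kT = 0, 1.437.
Z = Σ e^(−Eᵢ/kT) = e^(−0) + e^(−1.437) = 1.000 + 0.2376 = 1.238.
F = −kT ln Z = −0.167 × ln(1.238) = −0.167 × 0.2135 = -0.036 eV.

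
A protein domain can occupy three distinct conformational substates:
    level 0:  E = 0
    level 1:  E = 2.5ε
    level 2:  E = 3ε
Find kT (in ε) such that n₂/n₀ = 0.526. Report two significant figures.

4.7 ε

n₂/n₀ = exp[−(E₂−E₀)/kT] = 0.526.
⇒ (E₂−E₀)/kT = ln(1/0.526) = ln(1.901) = 0.6424.
kT = 3ε / 0.6424 = 4.7 ε.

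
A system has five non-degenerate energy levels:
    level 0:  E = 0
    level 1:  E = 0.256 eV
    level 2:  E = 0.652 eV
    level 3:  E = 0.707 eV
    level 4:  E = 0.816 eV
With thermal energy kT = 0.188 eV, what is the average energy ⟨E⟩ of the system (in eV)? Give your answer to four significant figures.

Eᵢ/kT = 0, 1.36170, 3.46809, 3.76064, 4.34043.
Z = Σ e^(−Eᵢ/kT) = e^(−0) + e^(−1.36170) + e^(−3.46809) + e^(−3.76064) + e^(−4.34043) = 1.00000 + 0.256225 + 0.0311765 + 0.0232688 + 0.0130309 = 1.32370.
⟨E⟩ = Σ Eᵢ e^(−Eᵢ/kT) / Z = (0·1.00000 + 0.256·0.256225 + 0.652·0.0311765 + 0.707·0.0232688 + 0.816·0.0130309) / 1.32370 = 0.08537 eV.

0.08537 eV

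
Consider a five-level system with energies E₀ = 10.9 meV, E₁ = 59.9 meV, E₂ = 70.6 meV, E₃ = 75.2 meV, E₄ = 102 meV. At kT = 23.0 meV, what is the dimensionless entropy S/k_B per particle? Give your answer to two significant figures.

0.79

Eᵢ/kT = 0.4739, 2.604, 3.070, 3.270, 4.435.
Z = Σ e^(−Eᵢ/kT) = e^(−0.4739) + e^(−2.604) + e^(−3.070) + e^(−3.270) + e^(−4.435) = 0.6226 + 0.07398 + 0.04642 + 0.03801 + 0.01186 = 0.7929.
⟨E⟩ = Σ EᵢPᵢ = 23.41 meV.
S/k_B = ln Z + ⟨E⟩/kT = ln(0.7929) + 23.41/23.0 = -0.2321 + 1.018 = 0.79.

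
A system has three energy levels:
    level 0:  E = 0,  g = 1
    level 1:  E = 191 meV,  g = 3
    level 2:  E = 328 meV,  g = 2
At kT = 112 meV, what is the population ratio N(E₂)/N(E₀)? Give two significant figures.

0.11

n₂/n₀ = (g₂/g₀) exp[−(E₂−E₀)/kT] = (2/1) × exp(−(328 meV)/(112 meV)) = (2/1) × exp(-2.929) = 0.11.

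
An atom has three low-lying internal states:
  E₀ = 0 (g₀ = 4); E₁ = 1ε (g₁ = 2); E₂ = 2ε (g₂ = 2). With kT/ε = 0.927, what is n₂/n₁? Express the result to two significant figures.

n₂/n₁ = (g₂/g₁) exp[−(E₂−E₁)/kT] = (2/2) × exp(−(1ε)/(0.927ε)) = (2/2) × exp(-1.079) = 0.34.

0.34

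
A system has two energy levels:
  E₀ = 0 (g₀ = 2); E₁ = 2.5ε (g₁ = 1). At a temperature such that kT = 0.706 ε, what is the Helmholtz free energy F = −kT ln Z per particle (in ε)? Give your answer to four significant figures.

-0.4995 ε

Eᵢ/kT = 0, 3.54108.
Z = Σ gᵢe^(−Eᵢ/kT) = 2·e^(−0) + 1·e^(−3.54108) = 2.00000 + 0.0289820 = 2.02898.
F = −kT ln Z = −0.706 × ln(2.02898) = −0.706 × 0.707533 = -0.4995 ε.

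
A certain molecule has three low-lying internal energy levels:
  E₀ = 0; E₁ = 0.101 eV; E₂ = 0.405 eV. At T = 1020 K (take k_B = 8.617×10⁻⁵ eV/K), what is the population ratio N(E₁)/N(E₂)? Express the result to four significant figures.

31.78

k_BT = 8.617×10⁻⁵ × 1020 K = 0.0878934 eV.
n₁/n₂ = exp[−(E₁−E₂)/kT] = exp(−(-0.304 eV)/(0.0878934 eV)) = exp(3.45874) = 31.78.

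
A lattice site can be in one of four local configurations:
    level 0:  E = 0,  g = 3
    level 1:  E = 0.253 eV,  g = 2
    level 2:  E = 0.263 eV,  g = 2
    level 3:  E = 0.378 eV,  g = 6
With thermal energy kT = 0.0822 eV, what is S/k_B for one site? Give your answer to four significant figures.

Eᵢ/kT = 0, 3.07786, 3.19951, 4.59854.
Z = Σ gᵢe^(−Eᵢ/kT) = 3·e^(−0) + 2·e^(−3.07786) + 2·e^(−3.19951) + 6·e^(−4.59854) = 3.00000 + 0.0921154 + 0.0815644 + 0.0603991 = 3.23408.
⟨E⟩ = Σ EᵢPᵢ = 0.0208985 eV.
S/k_B = ln Z + ⟨E⟩/kT = ln(3.23408) + 0.0208985/0.0822 = 1.17374 + 0.254240 = 1.428.

1.428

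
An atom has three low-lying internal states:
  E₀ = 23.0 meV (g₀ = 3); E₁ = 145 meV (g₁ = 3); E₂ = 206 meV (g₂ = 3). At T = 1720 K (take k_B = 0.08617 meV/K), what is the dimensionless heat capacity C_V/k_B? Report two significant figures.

0.25

k_BT = 0.08617 × 1720 K = 148.2 meV.
Eᵢ/kT = 0.1552, 0.9784, 1.390.
Z = Σ gᵢe^(−Eᵢ/kT) = 3·e^(−0.1552) + 3·e^(−0.9784) + 3·e^(−1.390) = 2.569 + 1.128 + 0.7472 = 4.444.
⟨E⟩ = 84.74 meV, ⟨E²⟩ = 12780 meV².
C_V/k_B = (⟨E²⟩ − ⟨E⟩²)/(kT)² = (12780 − 7181)/21960 = 0.25.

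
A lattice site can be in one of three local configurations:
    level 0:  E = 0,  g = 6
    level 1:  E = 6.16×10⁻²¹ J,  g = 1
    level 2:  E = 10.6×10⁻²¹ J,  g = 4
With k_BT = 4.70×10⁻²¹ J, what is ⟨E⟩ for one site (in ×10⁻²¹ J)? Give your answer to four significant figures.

0.9129 ×10⁻²¹ J

Eᵢ/kT = 0, 1.31064, 2.25532.
Z = Σ gᵢe^(−Eᵢ/kT) = 6·e^(−0) + 1·e^(−1.31064) + 4·e^(−2.25532) = 6.00000 + 0.269647 + 0.419360 = 6.68901.
⟨E⟩ = Σ Eᵢ gᵢe^(−Eᵢ/kT) / Z = (0·6.00000 + 6.16·0.269647 + 10.6·0.419360) / 6.68901 = 0.9129 ×10⁻²¹ J.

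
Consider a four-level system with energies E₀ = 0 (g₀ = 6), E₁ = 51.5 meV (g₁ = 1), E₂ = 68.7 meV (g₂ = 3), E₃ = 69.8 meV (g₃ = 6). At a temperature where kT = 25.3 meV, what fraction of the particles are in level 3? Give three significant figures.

0.0567

Eᵢ/kT = 0, 2.0356, 2.7154, 2.7589.
Z = Σ gᵢe^(−Eᵢ/kT) = 6·e^(−0) + 1·e^(−2.0356) + 3·e^(−2.7154) + 6·e^(−2.7589) = 6.0000 + 0.13060 + 0.19854 + 0.38017 = 6.7093.
P₃ = g₃ e^(−E₃/kT) / Z = 0.38017/6.7093 = 0.0567.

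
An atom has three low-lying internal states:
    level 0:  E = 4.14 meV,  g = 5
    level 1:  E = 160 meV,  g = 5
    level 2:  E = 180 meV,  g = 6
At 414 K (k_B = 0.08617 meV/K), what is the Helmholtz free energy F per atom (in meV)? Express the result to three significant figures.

-54.0 meV

k_BT = 0.08617 × 414 K = 35.674 meV.
Eᵢ/kT = 0.11605, 4.4851, 5.0457.
Z = Σ gᵢe^(−Eᵢ/kT) = 5·e^(−0.11605) + 5·e^(−4.4851) + 6·e^(−5.0457) = 4.4522 + 0.056379 + 0.038622 = 4.5472.
F = −kT ln Z = −35.674 × ln(4.5472) = −35.674 × 1.5145 = -54.0 meV.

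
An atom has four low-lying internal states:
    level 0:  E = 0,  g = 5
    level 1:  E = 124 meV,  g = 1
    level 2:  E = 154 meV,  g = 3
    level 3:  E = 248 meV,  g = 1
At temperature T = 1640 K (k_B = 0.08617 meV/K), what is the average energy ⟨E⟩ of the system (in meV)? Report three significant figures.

k_BT = 0.08617 × 1640 K = 141.32 meV.
Eᵢ/kT = 0, 0.87744, 1.0897, 1.7549.
Z = Σ gᵢe^(−Eᵢ/kT) = 5·e^(−0) + 1·e^(−0.87744) + 3·e^(−1.0897) + 1·e^(−1.7549) = 5.0000 + 0.41585 + 1.0090 + 0.17292 = 6.5978.
⟨E⟩ = Σ Eᵢ gᵢe^(−Eᵢ/kT) / Z = (0·5.0000 + 124·0.41585 + 154·1.0090 + 248·0.17292) / 6.5978 = 37.9 meV.

37.9 meV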